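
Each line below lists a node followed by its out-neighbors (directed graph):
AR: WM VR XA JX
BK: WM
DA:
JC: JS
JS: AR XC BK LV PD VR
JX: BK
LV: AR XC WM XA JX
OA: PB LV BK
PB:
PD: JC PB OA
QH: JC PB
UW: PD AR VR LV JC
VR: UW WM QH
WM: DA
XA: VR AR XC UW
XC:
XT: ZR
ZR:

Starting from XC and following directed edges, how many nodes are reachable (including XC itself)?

1

BFS from XC visits: XC
Reachable nodes: 1 of 18 total.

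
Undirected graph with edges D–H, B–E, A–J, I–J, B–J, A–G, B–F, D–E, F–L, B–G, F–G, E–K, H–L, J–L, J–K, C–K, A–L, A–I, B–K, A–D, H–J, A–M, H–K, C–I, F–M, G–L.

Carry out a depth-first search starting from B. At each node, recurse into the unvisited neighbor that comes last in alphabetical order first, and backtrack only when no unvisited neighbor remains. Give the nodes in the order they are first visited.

Visit B
B → K
K → J
J → L
L → H
H → D
D → E
D → A
A → M
M → F
F → G
A → I
I → C

B, K, J, L, H, D, E, A, M, F, G, I, C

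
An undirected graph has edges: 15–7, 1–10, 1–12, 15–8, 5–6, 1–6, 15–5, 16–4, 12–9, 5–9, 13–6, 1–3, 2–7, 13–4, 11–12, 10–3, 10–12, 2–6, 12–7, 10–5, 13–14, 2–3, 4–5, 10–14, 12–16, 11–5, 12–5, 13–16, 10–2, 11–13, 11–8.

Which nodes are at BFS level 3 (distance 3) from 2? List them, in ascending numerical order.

Level 0: 2
Level 1: 3, 6, 7, 10
Level 2: 1, 5, 12, 13, 14, 15
Level 3: 4, 8, 9, 11, 16

4, 8, 9, 11, 16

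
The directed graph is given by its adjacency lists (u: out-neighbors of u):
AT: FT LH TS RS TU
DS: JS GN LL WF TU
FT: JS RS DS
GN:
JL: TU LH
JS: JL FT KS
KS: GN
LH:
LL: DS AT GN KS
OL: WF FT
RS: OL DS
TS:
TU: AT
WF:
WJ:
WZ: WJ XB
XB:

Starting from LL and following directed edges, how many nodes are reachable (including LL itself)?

14

BFS from LL visits: LL, KS, GN, DS, AT, WF, TU, JS, TS, RS, LH, FT, JL, OL
Reachable nodes: 14 of 17 total.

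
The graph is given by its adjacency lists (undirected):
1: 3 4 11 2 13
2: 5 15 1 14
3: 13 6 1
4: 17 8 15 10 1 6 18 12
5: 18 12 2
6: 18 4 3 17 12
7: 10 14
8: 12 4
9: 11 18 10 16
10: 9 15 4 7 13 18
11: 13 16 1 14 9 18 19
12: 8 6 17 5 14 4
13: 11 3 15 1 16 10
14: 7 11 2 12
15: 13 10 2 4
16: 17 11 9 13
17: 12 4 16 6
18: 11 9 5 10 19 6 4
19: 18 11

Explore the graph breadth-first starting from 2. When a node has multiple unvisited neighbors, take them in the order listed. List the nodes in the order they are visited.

Visit 2; enqueue 5, 15, 1, 14 → queue [5, 15, 1, 14]
Visit 5; enqueue 18, 12 → queue [15, 1, 14, 18, 12]
Visit 15; enqueue 13, 10, 4 → queue [1, 14, 18, 12, 13, 10, 4]
Visit 1; enqueue 3, 11 → queue [14, 18, 12, 13, 10, 4, 3, 11]
Visit 14; enqueue 7 → queue [18, 12, 13, 10, 4, 3, 11, 7]
Visit 18; enqueue 9, 19, 6 → queue [12, 13, 10, 4, 3, 11, 7, 9, 19, 6]
Visit 12; enqueue 8, 17 → queue [13, 10, 4, 3, 11, 7, 9, 19, 6, 8, 17]
Visit 13; enqueue 16 → queue [10, 4, 3, 11, 7, 9, 19, 6, 8, 17, 16]
Visit 10 → queue [4, 3, 11, 7, 9, 19, 6, 8, 17, 16]
Visit 4 → queue [3, 11, 7, 9, 19, 6, 8, 17, 16]
Visit 3 → queue [11, 7, 9, 19, 6, 8, 17, 16]
Visit 11 → queue [7, 9, 19, 6, 8, 17, 16]
Visit 7 → queue [9, 19, 6, 8, 17, 16]
Visit 9 → queue [19, 6, 8, 17, 16]
Visit 19 → queue [6, 8, 17, 16]
Visit 6 → queue [8, 17, 16]
Visit 8 → queue [17, 16]
Visit 17 → queue [16]
Visit 16 → queue []

2, 5, 15, 1, 14, 18, 12, 13, 10, 4, 3, 11, 7, 9, 19, 6, 8, 17, 16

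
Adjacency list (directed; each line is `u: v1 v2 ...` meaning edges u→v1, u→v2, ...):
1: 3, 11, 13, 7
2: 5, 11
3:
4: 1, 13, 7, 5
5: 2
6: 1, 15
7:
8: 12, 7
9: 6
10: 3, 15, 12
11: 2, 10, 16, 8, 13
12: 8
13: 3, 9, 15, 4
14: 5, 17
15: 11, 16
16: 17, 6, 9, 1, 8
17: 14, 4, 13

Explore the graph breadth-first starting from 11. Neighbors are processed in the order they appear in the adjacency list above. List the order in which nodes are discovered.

11 2 10 16 8 13 5 3 15 12 17 6 9 1 7 4 14

Visit 11; enqueue 2, 10, 16, 8, 13 → queue [2, 10, 16, 8, 13]
Visit 2; enqueue 5 → queue [10, 16, 8, 13, 5]
Visit 10; enqueue 3, 15, 12 → queue [16, 8, 13, 5, 3, 15, 12]
Visit 16; enqueue 17, 6, 9, 1 → queue [8, 13, 5, 3, 15, 12, 17, 6, 9, 1]
Visit 8; enqueue 7 → queue [13, 5, 3, 15, 12, 17, 6, 9, 1, 7]
Visit 13; enqueue 4 → queue [5, 3, 15, 12, 17, 6, 9, 1, 7, 4]
Visit 5 → queue [3, 15, 12, 17, 6, 9, 1, 7, 4]
Visit 3 → queue [15, 12, 17, 6, 9, 1, 7, 4]
Visit 15 → queue [12, 17, 6, 9, 1, 7, 4]
Visit 12 → queue [17, 6, 9, 1, 7, 4]
Visit 17; enqueue 14 → queue [6, 9, 1, 7, 4, 14]
Visit 6 → queue [9, 1, 7, 4, 14]
Visit 9 → queue [1, 7, 4, 14]
Visit 1 → queue [7, 4, 14]
Visit 7 → queue [4, 14]
Visit 4 → queue [14]
Visit 14 → queue []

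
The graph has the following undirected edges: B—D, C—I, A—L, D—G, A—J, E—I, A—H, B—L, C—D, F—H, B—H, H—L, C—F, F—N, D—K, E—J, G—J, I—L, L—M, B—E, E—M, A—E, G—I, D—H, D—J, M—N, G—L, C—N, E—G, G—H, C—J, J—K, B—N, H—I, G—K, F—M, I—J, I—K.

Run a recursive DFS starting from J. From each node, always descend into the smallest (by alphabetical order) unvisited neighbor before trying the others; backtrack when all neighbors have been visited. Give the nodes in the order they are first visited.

Visit J
J → A
A → E
E → B
B → D
D → C
C → F
F → H
H → G
G → I
I → K
I → L
L → M
M → N

J, A, E, B, D, C, F, H, G, I, K, L, M, N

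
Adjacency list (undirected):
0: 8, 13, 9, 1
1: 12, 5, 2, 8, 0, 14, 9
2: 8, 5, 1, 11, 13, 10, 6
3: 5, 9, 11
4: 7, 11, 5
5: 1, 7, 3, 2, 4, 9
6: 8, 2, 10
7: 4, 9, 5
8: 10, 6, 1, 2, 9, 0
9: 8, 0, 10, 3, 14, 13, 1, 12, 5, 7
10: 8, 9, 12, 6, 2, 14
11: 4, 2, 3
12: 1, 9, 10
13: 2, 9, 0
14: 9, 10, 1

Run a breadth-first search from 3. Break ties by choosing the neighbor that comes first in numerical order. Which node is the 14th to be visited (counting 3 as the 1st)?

14

Visit 3; enqueue 5, 9, 11 → queue [5, 9, 11]
Visit 5; enqueue 1, 2, 4, 7 → queue [9, 11, 1, 2, 4, 7]
Visit 9; enqueue 0, 8, 10, 12, 13, 14 → queue [11, 1, 2, 4, 7, 0, 8, 10, 12, 13, 14]
Visit 11 → queue [1, 2, 4, 7, 0, 8, 10, 12, 13, 14]
Visit 1 → queue [2, 4, 7, 0, 8, 10, 12, 13, 14]
Visit 2; enqueue 6 → queue [4, 7, 0, 8, 10, 12, 13, 14, 6]
Visit 4 → queue [7, 0, 8, 10, 12, 13, 14, 6]
Visit 7 → queue [0, 8, 10, 12, 13, 14, 6]
Visit 0 → queue [8, 10, 12, 13, 14, 6]
Visit 8 → queue [10, 12, 13, 14, 6]
Visit 10 → queue [12, 13, 14, 6]
Visit 12 → queue [13, 14, 6]
Visit 13 → queue [14, 6]
Visit 14 → queue [6]
Visit 6 → queue []

Visit order: 3, 5, 9, 11, 1, 2, 4, 7, 0, 8, 10, 12, 13, 14, 6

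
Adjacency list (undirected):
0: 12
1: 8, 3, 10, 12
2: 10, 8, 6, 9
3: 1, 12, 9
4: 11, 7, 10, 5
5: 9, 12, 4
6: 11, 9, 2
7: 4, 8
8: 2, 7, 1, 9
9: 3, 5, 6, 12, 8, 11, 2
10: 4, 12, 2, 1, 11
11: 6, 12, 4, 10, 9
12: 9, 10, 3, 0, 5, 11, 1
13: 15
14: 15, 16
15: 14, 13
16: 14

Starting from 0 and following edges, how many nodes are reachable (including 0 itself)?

13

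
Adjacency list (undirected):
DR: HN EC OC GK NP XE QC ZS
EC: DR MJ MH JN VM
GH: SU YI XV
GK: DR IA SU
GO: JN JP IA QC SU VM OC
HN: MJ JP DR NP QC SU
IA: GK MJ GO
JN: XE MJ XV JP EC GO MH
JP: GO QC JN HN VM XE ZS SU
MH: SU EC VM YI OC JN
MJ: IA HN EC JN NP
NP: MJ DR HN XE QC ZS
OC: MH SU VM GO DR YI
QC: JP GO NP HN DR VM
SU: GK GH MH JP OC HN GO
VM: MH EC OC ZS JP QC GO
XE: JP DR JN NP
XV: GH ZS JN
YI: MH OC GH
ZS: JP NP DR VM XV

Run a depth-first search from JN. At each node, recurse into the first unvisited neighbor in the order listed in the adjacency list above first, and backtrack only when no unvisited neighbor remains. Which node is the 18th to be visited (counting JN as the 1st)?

Visit JN
JN → XE
XE → JP
JP → GO
GO → IA
IA → GK
GK → DR
DR → HN
HN → MJ
MJ → EC
EC → MH
MH → SU
SU → GH
GH → YI
YI → OC
OC → VM
VM → ZS
ZS → NP
NP → QC
ZS → XV

Visit order: JN, XE, JP, GO, IA, GK, DR, HN, MJ, EC, MH, SU, GH, YI, OC, VM, ZS, NP, QC, XV

NP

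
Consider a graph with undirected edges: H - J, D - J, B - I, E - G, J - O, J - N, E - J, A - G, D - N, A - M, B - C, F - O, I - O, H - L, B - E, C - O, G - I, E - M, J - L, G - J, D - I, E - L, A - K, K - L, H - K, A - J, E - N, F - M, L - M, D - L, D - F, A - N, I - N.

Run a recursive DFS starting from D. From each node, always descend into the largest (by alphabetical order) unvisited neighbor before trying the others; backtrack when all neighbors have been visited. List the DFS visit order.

D → N → J → O → I → G → E → M → L → K → H → A → F → B → C

Visit D
D → N
N → J
J → O
O → I
I → G
G → E
E → M
M → L
L → K
K → H
K → A
M → F
E → B
B → C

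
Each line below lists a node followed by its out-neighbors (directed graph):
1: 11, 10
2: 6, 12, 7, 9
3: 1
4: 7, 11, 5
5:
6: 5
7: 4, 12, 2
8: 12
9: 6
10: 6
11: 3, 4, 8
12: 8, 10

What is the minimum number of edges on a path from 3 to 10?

2

Level 0: 3
Level 1: 1
Level 2: 10, 11
Level 3: 4, 6, 8
Level 4: 5, 7, 12
Level 5: 2
Level 6: 9
10 first appears at level 2.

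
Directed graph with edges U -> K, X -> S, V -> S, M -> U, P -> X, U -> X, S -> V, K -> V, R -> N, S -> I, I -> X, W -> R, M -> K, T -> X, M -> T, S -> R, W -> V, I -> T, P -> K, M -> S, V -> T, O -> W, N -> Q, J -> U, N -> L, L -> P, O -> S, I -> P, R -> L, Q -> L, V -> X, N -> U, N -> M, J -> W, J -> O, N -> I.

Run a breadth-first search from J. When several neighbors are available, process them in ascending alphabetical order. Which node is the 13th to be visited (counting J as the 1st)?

Visit J; enqueue O, U, W → queue [O, U, W]
Visit O; enqueue S → queue [U, W, S]
Visit U; enqueue K, X → queue [W, S, K, X]
Visit W; enqueue R, V → queue [S, K, X, R, V]
Visit S; enqueue I → queue [K, X, R, V, I]
Visit K → queue [X, R, V, I]
Visit X → queue [R, V, I]
Visit R; enqueue L, N → queue [V, I, L, N]
Visit V; enqueue T → queue [I, L, N, T]
Visit I; enqueue P → queue [L, N, T, P]
Visit L → queue [N, T, P]
Visit N; enqueue M, Q → queue [T, P, M, Q]
Visit T → queue [P, M, Q]
Visit P → queue [M, Q]
Visit M → queue [Q]
Visit Q → queue []

Visit order: J, O, U, W, S, K, X, R, V, I, L, N, T, P, M, Q

T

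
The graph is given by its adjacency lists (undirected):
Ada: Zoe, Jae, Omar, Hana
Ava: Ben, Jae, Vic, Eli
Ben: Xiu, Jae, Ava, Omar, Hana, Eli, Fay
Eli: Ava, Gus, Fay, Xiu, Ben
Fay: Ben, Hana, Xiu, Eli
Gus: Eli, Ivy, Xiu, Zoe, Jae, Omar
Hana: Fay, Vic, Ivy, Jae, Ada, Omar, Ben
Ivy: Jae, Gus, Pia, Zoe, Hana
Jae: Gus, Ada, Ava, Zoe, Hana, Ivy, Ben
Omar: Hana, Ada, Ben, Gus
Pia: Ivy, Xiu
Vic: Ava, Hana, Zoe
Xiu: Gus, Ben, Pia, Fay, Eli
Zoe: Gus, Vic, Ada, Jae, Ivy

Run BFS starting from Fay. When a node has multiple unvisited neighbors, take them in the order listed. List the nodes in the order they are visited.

Fay → Ben → Hana → Xiu → Eli → Jae → Ava → Omar → Vic → Ivy → Ada → Gus → Pia → Zoe

Visit Fay; enqueue Ben, Hana, Xiu, Eli → queue [Ben, Hana, Xiu, Eli]
Visit Ben; enqueue Jae, Ava, Omar → queue [Hana, Xiu, Eli, Jae, Ava, Omar]
Visit Hana; enqueue Vic, Ivy, Ada → queue [Xiu, Eli, Jae, Ava, Omar, Vic, Ivy, Ada]
Visit Xiu; enqueue Gus, Pia → queue [Eli, Jae, Ava, Omar, Vic, Ivy, Ada, Gus, Pia]
Visit Eli → queue [Jae, Ava, Omar, Vic, Ivy, Ada, Gus, Pia]
Visit Jae; enqueue Zoe → queue [Ava, Omar, Vic, Ivy, Ada, Gus, Pia, Zoe]
Visit Ava → queue [Omar, Vic, Ivy, Ada, Gus, Pia, Zoe]
Visit Omar → queue [Vic, Ivy, Ada, Gus, Pia, Zoe]
Visit Vic → queue [Ivy, Ada, Gus, Pia, Zoe]
Visit Ivy → queue [Ada, Gus, Pia, Zoe]
Visit Ada → queue [Gus, Pia, Zoe]
Visit Gus → queue [Pia, Zoe]
Visit Pia → queue [Zoe]
Visit Zoe → queue []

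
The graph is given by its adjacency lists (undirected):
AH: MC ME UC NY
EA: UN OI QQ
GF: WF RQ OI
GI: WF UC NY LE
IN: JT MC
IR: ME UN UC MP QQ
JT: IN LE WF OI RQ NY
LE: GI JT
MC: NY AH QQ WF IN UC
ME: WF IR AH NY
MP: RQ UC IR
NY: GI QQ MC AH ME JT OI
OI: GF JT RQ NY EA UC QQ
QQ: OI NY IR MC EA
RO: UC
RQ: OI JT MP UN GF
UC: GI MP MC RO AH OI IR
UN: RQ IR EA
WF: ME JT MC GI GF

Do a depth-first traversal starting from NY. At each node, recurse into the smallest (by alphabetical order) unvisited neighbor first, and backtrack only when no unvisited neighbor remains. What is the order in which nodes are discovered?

NY -> AH -> MC -> IN -> JT -> LE -> GI -> UC -> IR -> ME -> WF -> GF -> OI -> EA -> QQ -> UN -> RQ -> MP -> RO

Visit NY
NY → AH
AH → MC
MC → IN
IN → JT
JT → LE
LE → GI
GI → UC
UC → IR
IR → ME
ME → WF
WF → GF
GF → OI
OI → EA
EA → QQ
EA → UN
UN → RQ
RQ → MP
UC → RO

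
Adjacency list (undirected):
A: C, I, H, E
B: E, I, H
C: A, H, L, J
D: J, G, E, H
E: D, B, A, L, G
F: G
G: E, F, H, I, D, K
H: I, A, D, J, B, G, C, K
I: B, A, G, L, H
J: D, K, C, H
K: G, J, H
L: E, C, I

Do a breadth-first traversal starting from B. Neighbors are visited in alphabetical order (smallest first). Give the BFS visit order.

B E H I A D G L C J K F

Visit B; enqueue E, H, I → queue [E, H, I]
Visit E; enqueue A, D, G, L → queue [H, I, A, D, G, L]
Visit H; enqueue C, J, K → queue [I, A, D, G, L, C, J, K]
Visit I → queue [A, D, G, L, C, J, K]
Visit A → queue [D, G, L, C, J, K]
Visit D → queue [G, L, C, J, K]
Visit G; enqueue F → queue [L, C, J, K, F]
Visit L → queue [C, J, K, F]
Visit C → queue [J, K, F]
Visit J → queue [K, F]
Visit K → queue [F]
Visit F → queue []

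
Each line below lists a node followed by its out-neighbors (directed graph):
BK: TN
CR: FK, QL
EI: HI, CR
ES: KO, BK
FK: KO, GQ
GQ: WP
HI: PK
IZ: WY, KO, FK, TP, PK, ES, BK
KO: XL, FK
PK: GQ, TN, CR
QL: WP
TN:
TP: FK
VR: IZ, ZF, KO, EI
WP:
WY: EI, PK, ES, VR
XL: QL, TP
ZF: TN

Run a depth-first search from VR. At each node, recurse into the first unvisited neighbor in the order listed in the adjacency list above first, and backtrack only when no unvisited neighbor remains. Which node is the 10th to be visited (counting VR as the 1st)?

CR

Visit VR
VR → IZ
IZ → WY
WY → EI
EI → HI
HI → PK
PK → GQ
GQ → WP
PK → TN
PK → CR
CR → FK
FK → KO
KO → XL
XL → QL
XL → TP
WY → ES
ES → BK
VR → ZF

Visit order: VR, IZ, WY, EI, HI, PK, GQ, WP, TN, CR, FK, KO, XL, QL, TP, ES, BK, ZF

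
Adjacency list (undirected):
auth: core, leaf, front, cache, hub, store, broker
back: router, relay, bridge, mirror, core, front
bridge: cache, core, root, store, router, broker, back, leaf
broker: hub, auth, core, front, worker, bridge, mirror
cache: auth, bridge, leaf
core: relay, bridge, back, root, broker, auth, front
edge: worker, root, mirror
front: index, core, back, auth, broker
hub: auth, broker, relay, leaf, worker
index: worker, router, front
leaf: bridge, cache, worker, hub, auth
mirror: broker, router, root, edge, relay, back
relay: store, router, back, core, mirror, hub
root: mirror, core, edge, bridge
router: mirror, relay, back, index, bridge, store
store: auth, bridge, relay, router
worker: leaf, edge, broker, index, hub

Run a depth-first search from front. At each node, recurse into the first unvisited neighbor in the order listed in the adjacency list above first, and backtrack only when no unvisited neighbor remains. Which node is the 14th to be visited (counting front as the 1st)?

hub

Visit front
front → index
index → worker
worker → leaf
leaf → bridge
bridge → cache
cache → auth
auth → core
core → relay
relay → store
store → router
router → mirror
mirror → broker
broker → hub
mirror → root
root → edge
mirror → back

Visit order: front, index, worker, leaf, bridge, cache, auth, core, relay, store, router, mirror, broker, hub, root, edge, back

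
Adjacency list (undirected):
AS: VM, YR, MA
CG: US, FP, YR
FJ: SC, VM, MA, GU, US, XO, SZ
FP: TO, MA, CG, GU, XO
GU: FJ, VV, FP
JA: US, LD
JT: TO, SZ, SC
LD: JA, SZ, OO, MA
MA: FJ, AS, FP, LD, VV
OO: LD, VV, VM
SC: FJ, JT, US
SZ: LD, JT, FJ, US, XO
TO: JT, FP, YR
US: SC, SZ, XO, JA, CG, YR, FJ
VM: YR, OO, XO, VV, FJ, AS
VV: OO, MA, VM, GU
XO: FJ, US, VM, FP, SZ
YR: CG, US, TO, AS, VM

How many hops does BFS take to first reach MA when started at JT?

3

Level 0: JT
Level 1: SC, SZ, TO
Level 2: FJ, FP, LD, US, XO, YR
Level 3: AS, CG, GU, JA, MA, OO, VM
Level 4: VV
MA first appears at level 3.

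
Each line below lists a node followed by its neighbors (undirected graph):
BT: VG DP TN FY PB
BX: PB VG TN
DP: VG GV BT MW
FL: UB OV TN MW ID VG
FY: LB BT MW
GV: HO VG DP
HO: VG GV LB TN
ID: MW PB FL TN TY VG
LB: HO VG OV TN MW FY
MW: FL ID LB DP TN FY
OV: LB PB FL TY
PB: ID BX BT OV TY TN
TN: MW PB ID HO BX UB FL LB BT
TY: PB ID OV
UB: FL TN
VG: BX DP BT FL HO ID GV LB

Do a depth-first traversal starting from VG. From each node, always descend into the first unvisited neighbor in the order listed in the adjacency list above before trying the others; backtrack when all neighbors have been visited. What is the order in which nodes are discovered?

VG -> BX -> PB -> ID -> MW -> FL -> UB -> TN -> HO -> GV -> DP -> BT -> FY -> LB -> OV -> TY

Visit VG
VG → BX
BX → PB
PB → ID
ID → MW
MW → FL
FL → UB
UB → TN
TN → HO
HO → GV
GV → DP
DP → BT
BT → FY
FY → LB
LB → OV
OV → TY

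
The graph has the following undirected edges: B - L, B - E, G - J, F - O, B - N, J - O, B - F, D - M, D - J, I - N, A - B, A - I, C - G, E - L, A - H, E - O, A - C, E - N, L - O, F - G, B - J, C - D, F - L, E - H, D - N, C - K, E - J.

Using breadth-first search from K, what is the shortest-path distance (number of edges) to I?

3

Level 0: K
Level 1: C
Level 2: A, D, G
Level 3: B, F, H, I, J, M, N
Level 4: E, L, O
I first appears at level 3.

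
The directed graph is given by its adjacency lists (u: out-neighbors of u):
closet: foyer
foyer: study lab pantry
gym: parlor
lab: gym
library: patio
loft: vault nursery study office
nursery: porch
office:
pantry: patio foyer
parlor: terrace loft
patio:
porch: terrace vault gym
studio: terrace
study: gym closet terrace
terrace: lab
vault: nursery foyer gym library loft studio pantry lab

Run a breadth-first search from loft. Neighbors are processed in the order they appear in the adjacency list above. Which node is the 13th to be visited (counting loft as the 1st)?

closet

Visit loft; enqueue vault, nursery, study, office → queue [vault, nursery, study, office]
Visit vault; enqueue foyer, gym, library, studio, pantry, lab → queue [nursery, study, office, foyer, gym, library, studio, pantry, lab]
Visit nursery; enqueue porch → queue [study, office, foyer, gym, library, studio, pantry, lab, porch]
Visit study; enqueue closet, terrace → queue [office, foyer, gym, library, studio, pantry, lab, porch, closet, terrace]
Visit office → queue [foyer, gym, library, studio, pantry, lab, porch, closet, terrace]
Visit foyer → queue [gym, library, studio, pantry, lab, porch, closet, terrace]
Visit gym; enqueue parlor → queue [library, studio, pantry, lab, porch, closet, terrace, parlor]
Visit library; enqueue patio → queue [studio, pantry, lab, porch, closet, terrace, parlor, patio]
Visit studio → queue [pantry, lab, porch, closet, terrace, parlor, patio]
Visit pantry → queue [lab, porch, closet, terrace, parlor, patio]
Visit lab → queue [porch, closet, terrace, parlor, patio]
Visit porch → queue [closet, terrace, parlor, patio]
Visit closet → queue [terrace, parlor, patio]
Visit terrace → queue [parlor, patio]
Visit parlor → queue [patio]
Visit patio → queue []

Visit order: loft, vault, nursery, study, office, foyer, gym, library, studio, pantry, lab, porch, closet, terrace, parlor, patio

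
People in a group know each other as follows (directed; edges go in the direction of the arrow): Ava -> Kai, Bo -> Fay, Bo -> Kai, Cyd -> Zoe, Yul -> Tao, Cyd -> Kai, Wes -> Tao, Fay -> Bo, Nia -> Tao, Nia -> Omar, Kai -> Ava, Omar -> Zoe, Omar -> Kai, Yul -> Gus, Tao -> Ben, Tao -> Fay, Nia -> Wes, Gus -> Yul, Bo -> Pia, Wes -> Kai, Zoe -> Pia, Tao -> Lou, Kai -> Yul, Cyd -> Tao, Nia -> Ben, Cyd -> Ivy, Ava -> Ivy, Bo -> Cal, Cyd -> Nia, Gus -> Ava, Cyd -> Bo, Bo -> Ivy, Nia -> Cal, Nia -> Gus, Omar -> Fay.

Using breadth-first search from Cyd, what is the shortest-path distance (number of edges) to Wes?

Level 0: Cyd
Level 1: Bo, Ivy, Kai, Nia, Tao, Zoe
Level 2: Ava, Ben, Cal, Fay, Gus, Lou, Omar, Pia, Wes, Yul
Wes first appears at level 2.

2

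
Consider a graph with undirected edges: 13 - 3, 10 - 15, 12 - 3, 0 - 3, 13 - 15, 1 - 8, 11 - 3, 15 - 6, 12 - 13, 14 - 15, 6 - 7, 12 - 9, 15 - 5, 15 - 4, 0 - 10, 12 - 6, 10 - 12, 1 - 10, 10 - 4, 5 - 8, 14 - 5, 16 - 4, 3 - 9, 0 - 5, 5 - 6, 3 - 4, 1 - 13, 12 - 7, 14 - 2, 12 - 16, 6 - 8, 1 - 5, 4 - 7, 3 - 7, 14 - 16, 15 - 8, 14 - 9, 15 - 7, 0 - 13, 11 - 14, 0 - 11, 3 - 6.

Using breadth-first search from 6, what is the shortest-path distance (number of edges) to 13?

2

Level 0: 6
Level 1: 3, 5, 7, 8, 12, 15
Level 2: 0, 1, 4, 9, 10, 11, 13, 14, 16
Level 3: 2
13 first appears at level 2.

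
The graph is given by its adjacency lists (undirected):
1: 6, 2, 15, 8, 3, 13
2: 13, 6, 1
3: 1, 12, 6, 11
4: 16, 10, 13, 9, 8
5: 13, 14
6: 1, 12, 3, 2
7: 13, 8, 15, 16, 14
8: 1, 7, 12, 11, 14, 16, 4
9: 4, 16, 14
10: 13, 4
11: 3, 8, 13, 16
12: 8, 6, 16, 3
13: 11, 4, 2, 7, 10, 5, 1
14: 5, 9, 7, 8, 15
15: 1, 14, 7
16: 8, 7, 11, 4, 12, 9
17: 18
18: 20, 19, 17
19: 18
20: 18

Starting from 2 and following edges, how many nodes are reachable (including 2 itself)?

BFS from 2 visits: 2, 13, 6, 1, 11, 10, 7, 5, 4, 12, 3, 15, 8, 16, 14, 9
Reachable nodes: 16 of 20 total.

16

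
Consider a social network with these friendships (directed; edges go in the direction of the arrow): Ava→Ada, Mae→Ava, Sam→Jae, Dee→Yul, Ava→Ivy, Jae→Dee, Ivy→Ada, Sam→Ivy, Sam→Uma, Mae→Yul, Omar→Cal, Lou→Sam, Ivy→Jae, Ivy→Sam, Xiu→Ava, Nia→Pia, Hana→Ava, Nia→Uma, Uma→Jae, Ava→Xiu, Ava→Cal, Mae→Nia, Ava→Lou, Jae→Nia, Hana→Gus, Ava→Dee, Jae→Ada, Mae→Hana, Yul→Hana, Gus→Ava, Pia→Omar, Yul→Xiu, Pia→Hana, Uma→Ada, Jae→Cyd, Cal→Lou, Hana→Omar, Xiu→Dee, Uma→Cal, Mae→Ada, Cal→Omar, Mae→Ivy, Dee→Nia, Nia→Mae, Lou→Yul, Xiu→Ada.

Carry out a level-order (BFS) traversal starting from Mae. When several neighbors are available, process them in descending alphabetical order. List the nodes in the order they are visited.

Visit Mae; enqueue Yul, Nia, Ivy, Hana, Ava, Ada → queue [Yul, Nia, Ivy, Hana, Ava, Ada]
Visit Yul; enqueue Xiu → queue [Nia, Ivy, Hana, Ava, Ada, Xiu]
Visit Nia; enqueue Uma, Pia → queue [Ivy, Hana, Ava, Ada, Xiu, Uma, Pia]
Visit Ivy; enqueue Sam, Jae → queue [Hana, Ava, Ada, Xiu, Uma, Pia, Sam, Jae]
Visit Hana; enqueue Omar, Gus → queue [Ava, Ada, Xiu, Uma, Pia, Sam, Jae, Omar, Gus]
Visit Ava; enqueue Lou, Dee, Cal → queue [Ada, Xiu, Uma, Pia, Sam, Jae, Omar, Gus, Lou, Dee, Cal]
Visit Ada → queue [Xiu, Uma, Pia, Sam, Jae, Omar, Gus, Lou, Dee, Cal]
Visit Xiu → queue [Uma, Pia, Sam, Jae, Omar, Gus, Lou, Dee, Cal]
Visit Uma → queue [Pia, Sam, Jae, Omar, Gus, Lou, Dee, Cal]
Visit Pia → queue [Sam, Jae, Omar, Gus, Lou, Dee, Cal]
Visit Sam → queue [Jae, Omar, Gus, Lou, Dee, Cal]
Visit Jae; enqueue Cyd → queue [Omar, Gus, Lou, Dee, Cal, Cyd]
Visit Omar → queue [Gus, Lou, Dee, Cal, Cyd]
Visit Gus → queue [Lou, Dee, Cal, Cyd]
Visit Lou → queue [Dee, Cal, Cyd]
Visit Dee → queue [Cal, Cyd]
Visit Cal → queue [Cyd]
Visit Cyd → queue []

Mae, Yul, Nia, Ivy, Hana, Ava, Ada, Xiu, Uma, Pia, Sam, Jae, Omar, Gus, Lou, Dee, Cal, Cyd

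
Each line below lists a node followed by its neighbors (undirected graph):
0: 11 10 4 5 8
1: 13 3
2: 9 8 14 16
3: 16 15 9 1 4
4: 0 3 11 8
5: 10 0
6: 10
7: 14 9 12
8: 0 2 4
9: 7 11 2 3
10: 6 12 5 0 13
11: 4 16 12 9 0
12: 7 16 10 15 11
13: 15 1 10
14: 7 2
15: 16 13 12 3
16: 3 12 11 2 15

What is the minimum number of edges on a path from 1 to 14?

Level 0: 1
Level 1: 3, 13
Level 2: 4, 9, 10, 15, 16
Level 3: 0, 2, 5, 6, 7, 8, 11, 12
Level 4: 14
14 first appears at level 4.

4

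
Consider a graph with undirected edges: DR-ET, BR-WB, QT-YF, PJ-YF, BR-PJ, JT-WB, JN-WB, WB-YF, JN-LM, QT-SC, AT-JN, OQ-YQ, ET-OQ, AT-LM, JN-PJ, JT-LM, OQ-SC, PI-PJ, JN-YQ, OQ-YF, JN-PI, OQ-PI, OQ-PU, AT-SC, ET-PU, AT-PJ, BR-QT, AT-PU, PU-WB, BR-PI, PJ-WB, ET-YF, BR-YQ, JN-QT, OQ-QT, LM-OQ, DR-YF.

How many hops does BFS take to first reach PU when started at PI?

2

Level 0: PI
Level 1: BR, JN, OQ, PJ
Level 2: AT, ET, LM, PU, QT, SC, WB, YF, YQ
Level 3: DR, JT
PU first appears at level 2.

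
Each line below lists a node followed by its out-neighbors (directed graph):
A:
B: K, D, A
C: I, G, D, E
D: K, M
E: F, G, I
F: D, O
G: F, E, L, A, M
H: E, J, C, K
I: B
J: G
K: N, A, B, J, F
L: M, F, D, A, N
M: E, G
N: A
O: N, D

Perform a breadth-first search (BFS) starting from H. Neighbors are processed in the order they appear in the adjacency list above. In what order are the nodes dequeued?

H → E → J → C → K → F → G → I → D → N → A → B → O → L → M

Visit H; enqueue E, J, C, K → queue [E, J, C, K]
Visit E; enqueue F, G, I → queue [J, C, K, F, G, I]
Visit J → queue [C, K, F, G, I]
Visit C; enqueue D → queue [K, F, G, I, D]
Visit K; enqueue N, A, B → queue [F, G, I, D, N, A, B]
Visit F; enqueue O → queue [G, I, D, N, A, B, O]
Visit G; enqueue L, M → queue [I, D, N, A, B, O, L, M]
Visit I → queue [D, N, A, B, O, L, M]
Visit D → queue [N, A, B, O, L, M]
Visit N → queue [A, B, O, L, M]
Visit A → queue [B, O, L, M]
Visit B → queue [O, L, M]
Visit O → queue [L, M]
Visit L → queue [M]
Visit M → queue []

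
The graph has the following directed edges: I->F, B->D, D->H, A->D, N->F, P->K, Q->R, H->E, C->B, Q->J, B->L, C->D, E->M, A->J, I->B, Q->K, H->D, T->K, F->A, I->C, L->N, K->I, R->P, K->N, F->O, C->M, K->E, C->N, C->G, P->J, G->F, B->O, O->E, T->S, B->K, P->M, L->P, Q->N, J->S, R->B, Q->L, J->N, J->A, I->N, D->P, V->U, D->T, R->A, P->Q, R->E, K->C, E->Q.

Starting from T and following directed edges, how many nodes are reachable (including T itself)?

20

BFS from T visits: T, K, S, C, E, I, N, B, D, G, M, Q, F, L, O, H, P, J, R, A
Reachable nodes: 20 of 22 total.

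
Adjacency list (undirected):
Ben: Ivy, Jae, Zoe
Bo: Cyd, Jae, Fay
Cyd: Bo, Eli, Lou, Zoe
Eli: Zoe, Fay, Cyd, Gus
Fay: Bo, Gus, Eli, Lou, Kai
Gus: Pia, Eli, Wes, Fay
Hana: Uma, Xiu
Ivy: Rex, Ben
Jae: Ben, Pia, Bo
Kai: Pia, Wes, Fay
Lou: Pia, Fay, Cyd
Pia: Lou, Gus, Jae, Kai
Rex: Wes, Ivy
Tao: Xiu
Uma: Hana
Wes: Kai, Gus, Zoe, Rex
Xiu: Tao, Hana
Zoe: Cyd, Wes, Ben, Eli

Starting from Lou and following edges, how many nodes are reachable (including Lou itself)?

14

BFS from Lou visits: Lou, Pia, Fay, Cyd, Gus, Jae, Kai, Bo, Eli, Zoe, Wes, Ben, Rex, Ivy
Reachable nodes: 14 of 18 total.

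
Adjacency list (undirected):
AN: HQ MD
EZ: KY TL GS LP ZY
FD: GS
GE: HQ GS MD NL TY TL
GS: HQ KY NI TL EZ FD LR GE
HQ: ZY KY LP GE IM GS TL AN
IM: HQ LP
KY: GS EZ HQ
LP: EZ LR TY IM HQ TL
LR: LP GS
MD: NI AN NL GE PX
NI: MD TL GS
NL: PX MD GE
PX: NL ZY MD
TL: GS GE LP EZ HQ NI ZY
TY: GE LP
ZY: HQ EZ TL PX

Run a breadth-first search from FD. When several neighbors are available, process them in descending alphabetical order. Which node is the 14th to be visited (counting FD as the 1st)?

Visit FD; enqueue GS → queue [GS]
Visit GS; enqueue TL, NI, LR, KY, HQ, GE, EZ → queue [TL, NI, LR, KY, HQ, GE, EZ]
Visit TL; enqueue ZY, LP → queue [NI, LR, KY, HQ, GE, EZ, ZY, LP]
Visit NI; enqueue MD → queue [LR, KY, HQ, GE, EZ, ZY, LP, MD]
Visit LR → queue [KY, HQ, GE, EZ, ZY, LP, MD]
Visit KY → queue [HQ, GE, EZ, ZY, LP, MD]
Visit HQ; enqueue IM, AN → queue [GE, EZ, ZY, LP, MD, IM, AN]
Visit GE; enqueue TY, NL → queue [EZ, ZY, LP, MD, IM, AN, TY, NL]
Visit EZ → queue [ZY, LP, MD, IM, AN, TY, NL]
Visit ZY; enqueue PX → queue [LP, MD, IM, AN, TY, NL, PX]
Visit LP → queue [MD, IM, AN, TY, NL, PX]
Visit MD → queue [IM, AN, TY, NL, PX]
Visit IM → queue [AN, TY, NL, PX]
Visit AN → queue [TY, NL, PX]
Visit TY → queue [NL, PX]
Visit NL → queue [PX]
Visit PX → queue []

Visit order: FD, GS, TL, NI, LR, KY, HQ, GE, EZ, ZY, LP, MD, IM, AN, TY, NL, PX

AN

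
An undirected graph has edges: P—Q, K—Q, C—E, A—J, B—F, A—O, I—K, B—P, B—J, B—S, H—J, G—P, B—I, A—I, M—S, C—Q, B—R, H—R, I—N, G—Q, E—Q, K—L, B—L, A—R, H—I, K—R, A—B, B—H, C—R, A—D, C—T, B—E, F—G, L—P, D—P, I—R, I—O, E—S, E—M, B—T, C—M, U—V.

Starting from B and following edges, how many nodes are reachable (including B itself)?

BFS from B visits: B, A, E, F, H, I, J, L, P, R, S, T, D, O, C, M, Q, G, K, N
Reachable nodes: 20 of 22 total.

20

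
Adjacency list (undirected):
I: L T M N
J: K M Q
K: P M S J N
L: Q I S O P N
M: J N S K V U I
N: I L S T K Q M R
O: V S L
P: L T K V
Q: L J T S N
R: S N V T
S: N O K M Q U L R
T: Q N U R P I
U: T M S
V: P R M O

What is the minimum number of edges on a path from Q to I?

Level 0: Q
Level 1: J, L, N, S, T
Level 2: I, K, M, O, P, R, U
Level 3: V
I first appears at level 2.

2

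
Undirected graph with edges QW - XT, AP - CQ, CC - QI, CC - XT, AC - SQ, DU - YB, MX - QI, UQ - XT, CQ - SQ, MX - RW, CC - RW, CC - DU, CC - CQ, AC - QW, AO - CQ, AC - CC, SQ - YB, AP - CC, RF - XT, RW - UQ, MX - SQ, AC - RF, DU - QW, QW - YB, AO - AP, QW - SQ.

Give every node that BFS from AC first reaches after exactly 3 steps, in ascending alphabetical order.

AO, UQ

Level 0: AC
Level 1: CC, QW, RF, SQ
Level 2: AP, CQ, DU, MX, QI, RW, XT, YB
Level 3: AO, UQ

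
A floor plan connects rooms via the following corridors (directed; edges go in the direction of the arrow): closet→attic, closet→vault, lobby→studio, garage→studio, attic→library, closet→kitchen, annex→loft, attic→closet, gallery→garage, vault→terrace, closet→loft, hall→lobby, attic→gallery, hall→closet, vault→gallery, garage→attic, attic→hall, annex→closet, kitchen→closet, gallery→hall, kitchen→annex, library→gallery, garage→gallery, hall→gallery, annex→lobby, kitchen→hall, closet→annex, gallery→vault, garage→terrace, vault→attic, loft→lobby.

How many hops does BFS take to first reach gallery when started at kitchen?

2

Level 0: kitchen
Level 1: annex, closet, hall
Level 2: attic, gallery, lobby, loft, vault
Level 3: garage, library, studio, terrace
gallery first appears at level 2.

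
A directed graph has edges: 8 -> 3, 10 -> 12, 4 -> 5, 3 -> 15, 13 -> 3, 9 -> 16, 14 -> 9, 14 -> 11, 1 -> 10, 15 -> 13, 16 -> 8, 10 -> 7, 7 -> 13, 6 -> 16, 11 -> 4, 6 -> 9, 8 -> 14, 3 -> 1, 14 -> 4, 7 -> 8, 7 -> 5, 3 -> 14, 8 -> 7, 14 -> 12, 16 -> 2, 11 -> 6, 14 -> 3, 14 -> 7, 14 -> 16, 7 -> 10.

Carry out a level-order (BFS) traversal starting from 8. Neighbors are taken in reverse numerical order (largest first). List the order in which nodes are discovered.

Visit 8; enqueue 14, 7, 3 → queue [14, 7, 3]
Visit 14; enqueue 16, 12, 11, 9, 4 → queue [7, 3, 16, 12, 11, 9, 4]
Visit 7; enqueue 13, 10, 5 → queue [3, 16, 12, 11, 9, 4, 13, 10, 5]
Visit 3; enqueue 15, 1 → queue [16, 12, 11, 9, 4, 13, 10, 5, 15, 1]
Visit 16; enqueue 2 → queue [12, 11, 9, 4, 13, 10, 5, 15, 1, 2]
Visit 12 → queue [11, 9, 4, 13, 10, 5, 15, 1, 2]
Visit 11; enqueue 6 → queue [9, 4, 13, 10, 5, 15, 1, 2, 6]
Visit 9 → queue [4, 13, 10, 5, 15, 1, 2, 6]
Visit 4 → queue [13, 10, 5, 15, 1, 2, 6]
Visit 13 → queue [10, 5, 15, 1, 2, 6]
Visit 10 → queue [5, 15, 1, 2, 6]
Visit 5 → queue [15, 1, 2, 6]
Visit 15 → queue [1, 2, 6]
Visit 1 → queue [2, 6]
Visit 2 → queue [6]
Visit 6 → queue []

8 -> 14 -> 7 -> 3 -> 16 -> 12 -> 11 -> 9 -> 4 -> 13 -> 10 -> 5 -> 15 -> 1 -> 2 -> 6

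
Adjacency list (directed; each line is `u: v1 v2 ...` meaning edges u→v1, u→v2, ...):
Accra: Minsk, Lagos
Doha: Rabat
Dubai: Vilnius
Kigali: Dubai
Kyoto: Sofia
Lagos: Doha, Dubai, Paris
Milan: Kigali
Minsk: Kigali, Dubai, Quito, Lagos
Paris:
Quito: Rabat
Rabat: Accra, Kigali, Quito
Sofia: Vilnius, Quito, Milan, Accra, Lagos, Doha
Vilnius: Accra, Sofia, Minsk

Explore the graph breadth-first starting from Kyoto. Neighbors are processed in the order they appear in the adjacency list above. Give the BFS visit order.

Kyoto -> Sofia -> Vilnius -> Quito -> Milan -> Accra -> Lagos -> Doha -> Minsk -> Rabat -> Kigali -> Dubai -> Paris

Visit Kyoto; enqueue Sofia → queue [Sofia]
Visit Sofia; enqueue Vilnius, Quito, Milan, Accra, Lagos, Doha → queue [Vilnius, Quito, Milan, Accra, Lagos, Doha]
Visit Vilnius; enqueue Minsk → queue [Quito, Milan, Accra, Lagos, Doha, Minsk]
Visit Quito; enqueue Rabat → queue [Milan, Accra, Lagos, Doha, Minsk, Rabat]
Visit Milan; enqueue Kigali → queue [Accra, Lagos, Doha, Minsk, Rabat, Kigali]
Visit Accra → queue [Lagos, Doha, Minsk, Rabat, Kigali]
Visit Lagos; enqueue Dubai, Paris → queue [Doha, Minsk, Rabat, Kigali, Dubai, Paris]
Visit Doha → queue [Minsk, Rabat, Kigali, Dubai, Paris]
Visit Minsk → queue [Rabat, Kigali, Dubai, Paris]
Visit Rabat → queue [Kigali, Dubai, Paris]
Visit Kigali → queue [Dubai, Paris]
Visit Dubai → queue [Paris]
Visit Paris → queue []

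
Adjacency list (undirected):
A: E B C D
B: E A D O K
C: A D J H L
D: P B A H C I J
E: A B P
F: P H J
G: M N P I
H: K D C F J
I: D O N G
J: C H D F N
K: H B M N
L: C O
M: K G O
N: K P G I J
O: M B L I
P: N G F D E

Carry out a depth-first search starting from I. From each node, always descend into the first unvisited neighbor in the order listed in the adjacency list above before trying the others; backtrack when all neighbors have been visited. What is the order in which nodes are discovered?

Visit I
I → D
D → P
P → N
N → K
K → H
H → C
C → A
A → E
E → B
B → O
O → M
M → G
O → L
C → J
J → F

I, D, P, N, K, H, C, A, E, B, O, M, G, L, J, F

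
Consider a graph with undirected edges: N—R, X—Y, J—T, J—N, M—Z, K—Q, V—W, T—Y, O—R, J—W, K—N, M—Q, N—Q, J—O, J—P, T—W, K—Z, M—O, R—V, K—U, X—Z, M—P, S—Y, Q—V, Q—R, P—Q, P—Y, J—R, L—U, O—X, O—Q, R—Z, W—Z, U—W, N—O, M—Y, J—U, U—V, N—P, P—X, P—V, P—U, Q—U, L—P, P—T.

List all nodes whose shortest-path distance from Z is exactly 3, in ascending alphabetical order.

L, S

Level 0: Z
Level 1: K, M, R, W, X
Level 2: J, N, O, P, Q, T, U, V, Y
Level 3: L, S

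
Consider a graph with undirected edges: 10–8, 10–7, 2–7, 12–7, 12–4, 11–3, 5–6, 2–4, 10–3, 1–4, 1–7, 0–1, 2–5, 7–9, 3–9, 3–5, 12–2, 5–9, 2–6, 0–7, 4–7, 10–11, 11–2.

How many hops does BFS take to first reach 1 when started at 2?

Level 0: 2
Level 1: 4, 5, 6, 7, 11, 12
Level 2: 0, 1, 3, 9, 10
Level 3: 8
1 first appears at level 2.

2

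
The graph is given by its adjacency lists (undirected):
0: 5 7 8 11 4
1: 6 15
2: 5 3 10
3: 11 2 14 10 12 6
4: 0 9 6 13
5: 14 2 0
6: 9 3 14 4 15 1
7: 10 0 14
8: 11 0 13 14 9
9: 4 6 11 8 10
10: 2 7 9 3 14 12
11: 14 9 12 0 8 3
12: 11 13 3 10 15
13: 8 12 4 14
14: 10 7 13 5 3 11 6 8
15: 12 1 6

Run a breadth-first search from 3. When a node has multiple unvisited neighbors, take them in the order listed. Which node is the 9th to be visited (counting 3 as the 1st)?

Visit 3; enqueue 11, 2, 14, 10, 12, 6 → queue [11, 2, 14, 10, 12, 6]
Visit 11; enqueue 9, 0, 8 → queue [2, 14, 10, 12, 6, 9, 0, 8]
Visit 2; enqueue 5 → queue [14, 10, 12, 6, 9, 0, 8, 5]
Visit 14; enqueue 7, 13 → queue [10, 12, 6, 9, 0, 8, 5, 7, 13]
Visit 10 → queue [12, 6, 9, 0, 8, 5, 7, 13]
Visit 12; enqueue 15 → queue [6, 9, 0, 8, 5, 7, 13, 15]
Visit 6; enqueue 4, 1 → queue [9, 0, 8, 5, 7, 13, 15, 4, 1]
Visit 9 → queue [0, 8, 5, 7, 13, 15, 4, 1]
Visit 0 → queue [8, 5, 7, 13, 15, 4, 1]
Visit 8 → queue [5, 7, 13, 15, 4, 1]
Visit 5 → queue [7, 13, 15, 4, 1]
Visit 7 → queue [13, 15, 4, 1]
Visit 13 → queue [15, 4, 1]
Visit 15 → queue [4, 1]
Visit 4 → queue [1]
Visit 1 → queue []

Visit order: 3, 11, 2, 14, 10, 12, 6, 9, 0, 8, 5, 7, 13, 15, 4, 1

0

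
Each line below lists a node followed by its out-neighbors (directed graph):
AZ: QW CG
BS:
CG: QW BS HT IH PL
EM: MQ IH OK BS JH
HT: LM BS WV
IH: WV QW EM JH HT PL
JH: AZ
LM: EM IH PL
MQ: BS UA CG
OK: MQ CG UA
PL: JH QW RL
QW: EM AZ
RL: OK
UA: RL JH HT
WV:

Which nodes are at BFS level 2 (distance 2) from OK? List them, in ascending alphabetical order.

BS, HT, IH, JH, PL, QW, RL

Level 0: OK
Level 1: CG, MQ, UA
Level 2: BS, HT, IH, JH, PL, QW, RL
Level 3: AZ, EM, LM, WV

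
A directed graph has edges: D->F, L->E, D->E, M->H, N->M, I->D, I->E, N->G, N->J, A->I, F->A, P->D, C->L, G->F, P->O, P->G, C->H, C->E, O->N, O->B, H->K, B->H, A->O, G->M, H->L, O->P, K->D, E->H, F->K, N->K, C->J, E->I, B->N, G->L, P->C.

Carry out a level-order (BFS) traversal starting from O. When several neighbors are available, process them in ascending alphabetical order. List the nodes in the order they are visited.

O, B, N, P, H, G, J, K, M, C, D, L, F, E, A, I

Visit O; enqueue B, N, P → queue [B, N, P]
Visit B; enqueue H → queue [N, P, H]
Visit N; enqueue G, J, K, M → queue [P, H, G, J, K, M]
Visit P; enqueue C, D → queue [H, G, J, K, M, C, D]
Visit H; enqueue L → queue [G, J, K, M, C, D, L]
Visit G; enqueue F → queue [J, K, M, C, D, L, F]
Visit J → queue [K, M, C, D, L, F]
Visit K → queue [M, C, D, L, F]
Visit M → queue [C, D, L, F]
Visit C; enqueue E → queue [D, L, F, E]
Visit D → queue [L, F, E]
Visit L → queue [F, E]
Visit F; enqueue A → queue [E, A]
Visit E; enqueue I → queue [A, I]
Visit A → queue [I]
Visit I → queue []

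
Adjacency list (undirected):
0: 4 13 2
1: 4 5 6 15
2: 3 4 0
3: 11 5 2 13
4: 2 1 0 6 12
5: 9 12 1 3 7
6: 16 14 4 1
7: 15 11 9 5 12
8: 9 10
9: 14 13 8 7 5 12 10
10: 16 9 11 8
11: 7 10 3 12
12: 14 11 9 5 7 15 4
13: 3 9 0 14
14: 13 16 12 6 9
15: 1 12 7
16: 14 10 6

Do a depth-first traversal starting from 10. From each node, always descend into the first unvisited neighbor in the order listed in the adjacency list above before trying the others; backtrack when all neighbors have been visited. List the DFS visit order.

Visit 10
10 → 16
16 → 14
14 → 13
13 → 3
3 → 11
11 → 7
7 → 15
15 → 1
1 → 4
4 → 2
2 → 0
4 → 6
4 → 12
12 → 9
9 → 8
9 → 5

10, 16, 14, 13, 3, 11, 7, 15, 1, 4, 2, 0, 6, 12, 9, 8, 5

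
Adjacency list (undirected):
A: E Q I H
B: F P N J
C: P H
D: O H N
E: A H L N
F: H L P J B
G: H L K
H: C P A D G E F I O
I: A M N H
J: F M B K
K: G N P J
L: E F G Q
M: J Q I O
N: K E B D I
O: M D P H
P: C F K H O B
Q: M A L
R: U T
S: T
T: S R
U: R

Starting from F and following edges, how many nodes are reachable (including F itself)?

17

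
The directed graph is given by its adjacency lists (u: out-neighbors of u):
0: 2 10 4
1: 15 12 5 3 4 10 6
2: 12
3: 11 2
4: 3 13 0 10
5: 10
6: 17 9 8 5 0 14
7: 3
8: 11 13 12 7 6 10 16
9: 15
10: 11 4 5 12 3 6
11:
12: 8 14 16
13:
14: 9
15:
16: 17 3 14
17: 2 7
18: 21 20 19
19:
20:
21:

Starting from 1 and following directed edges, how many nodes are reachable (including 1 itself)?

BFS from 1 visits: 1, 15, 12, 5, 3, 4, 10, 6, 8, 14, 16, 11, 2, 13, 0, 17, 9, 7
Reachable nodes: 18 of 22 total.

18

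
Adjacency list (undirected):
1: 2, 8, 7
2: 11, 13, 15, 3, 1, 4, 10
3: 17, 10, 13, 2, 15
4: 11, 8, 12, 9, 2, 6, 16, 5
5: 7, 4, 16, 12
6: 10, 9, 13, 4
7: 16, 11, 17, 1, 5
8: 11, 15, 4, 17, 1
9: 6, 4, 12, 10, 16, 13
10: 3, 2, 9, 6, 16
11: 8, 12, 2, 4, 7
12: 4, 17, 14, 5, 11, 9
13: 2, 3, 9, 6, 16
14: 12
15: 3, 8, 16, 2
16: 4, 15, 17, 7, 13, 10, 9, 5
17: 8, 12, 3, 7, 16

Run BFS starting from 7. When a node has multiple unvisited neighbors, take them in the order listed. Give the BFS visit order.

7, 16, 11, 17, 1, 5, 4, 15, 13, 10, 9, 8, 12, 2, 3, 6, 14

Visit 7; enqueue 16, 11, 17, 1, 5 → queue [16, 11, 17, 1, 5]
Visit 16; enqueue 4, 15, 13, 10, 9 → queue [11, 17, 1, 5, 4, 15, 13, 10, 9]
Visit 11; enqueue 8, 12, 2 → queue [17, 1, 5, 4, 15, 13, 10, 9, 8, 12, 2]
Visit 17; enqueue 3 → queue [1, 5, 4, 15, 13, 10, 9, 8, 12, 2, 3]
Visit 1 → queue [5, 4, 15, 13, 10, 9, 8, 12, 2, 3]
Visit 5 → queue [4, 15, 13, 10, 9, 8, 12, 2, 3]
Visit 4; enqueue 6 → queue [15, 13, 10, 9, 8, 12, 2, 3, 6]
Visit 15 → queue [13, 10, 9, 8, 12, 2, 3, 6]
Visit 13 → queue [10, 9, 8, 12, 2, 3, 6]
Visit 10 → queue [9, 8, 12, 2, 3, 6]
Visit 9 → queue [8, 12, 2, 3, 6]
Visit 8 → queue [12, 2, 3, 6]
Visit 12; enqueue 14 → queue [2, 3, 6, 14]
Visit 2 → queue [3, 6, 14]
Visit 3 → queue [6, 14]
Visit 6 → queue [14]
Visit 14 → queue []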